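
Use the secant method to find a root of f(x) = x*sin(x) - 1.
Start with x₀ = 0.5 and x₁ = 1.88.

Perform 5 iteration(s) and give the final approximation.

f(x) = x*sin(x) - 1
x₀ = 0.5, x₁ = 1.88

Secant formula: x_{n+1} = x_n - f(x_n)(x_n - x_{n-1})/(f(x_n) - f(x_{n-1}))

Iteration 1:
  f(0.500000) = -0.760287
  f(1.880000) = 0.790843
  x_2 = 1.880000 - 0.790843×(1.880000 - 0.500000)/(0.790843 - (-0.760287))
       = 1.176408
Iteration 2:
  f(1.880000) = 0.790843
  f(1.176408) = 0.086097
  x_3 = 1.176408 - 0.086097×(1.176408 - 1.880000)/(0.086097 - 0.790843)
       = 1.090452
Iteration 3:
  f(1.176408) = 0.086097
  f(1.090452) = -0.032948
  x_4 = 1.090452 - (-0.032948)×(1.090452 - 1.176408)/(-0.032948 - 0.086097)
       = 1.114242
Iteration 4:
  f(1.090452) = -0.032948
  f(1.114242) = 0.000118
  x_5 = 1.114242 - 0.000118×(1.114242 - 1.090452)/(0.000118 - (-0.032948))
       = 1.114157
Iteration 5:
  f(1.114242) = 0.000118
  f(1.114157) = 0.000000
  x_6 = 1.114157 - 0.000000×(1.114157 - 1.114242)/(0.000000 - 0.000118)
       = 1.114157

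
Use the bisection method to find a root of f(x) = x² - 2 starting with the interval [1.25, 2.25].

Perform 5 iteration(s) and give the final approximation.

f(x) = x² - 2
Initial interval: [1.25, 2.25]

Iteration 1:
  c_1 = (1.250000 + 2.250000)/2 = 1.750000
  f(c_1) = f(1.750000) = 1.062500
  f(a) × f(c) < 0, new interval: [1.250000, 1.750000]
Iteration 2:
  c_2 = (1.250000 + 1.750000)/2 = 1.500000
  f(c_2) = f(1.500000) = 0.250000
  f(a) × f(c) < 0, new interval: [1.250000, 1.500000]
Iteration 3:
  c_3 = (1.250000 + 1.500000)/2 = 1.375000
  f(c_3) = f(1.375000) = -0.109375
  f(a) × f(c) ≥ 0, new interval: [1.375000, 1.500000]
Iteration 4:
  c_4 = (1.375000 + 1.500000)/2 = 1.437500
  f(c_4) = f(1.437500) = 0.066406
  f(a) × f(c) < 0, new interval: [1.375000, 1.437500]
Iteration 5:
  c_5 = (1.375000 + 1.437500)/2 = 1.406250
  f(c_5) = f(1.406250) = -0.022461
  f(a) × f(c) ≥ 0, new interval: [1.406250, 1.437500]

After 5 iteration(s), the approximation is c_5 = 1.406250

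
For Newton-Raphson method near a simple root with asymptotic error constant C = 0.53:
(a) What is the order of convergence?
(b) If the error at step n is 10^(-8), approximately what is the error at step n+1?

(a) Newton-Raphson has quadratic (order 2) convergence near simple roots.
    This means |e_{n+1}| ≈ C|e_n|².

(b) With |e_n| = 10^(-8) and C = 0.53:
    |e_{n+1}| ≈ 0.53 × (10^(-8))² = 0.53 × 10^(-16)

(a) 2 (quadratic); (b) |e_{n+1}| ≈ 5.300e-17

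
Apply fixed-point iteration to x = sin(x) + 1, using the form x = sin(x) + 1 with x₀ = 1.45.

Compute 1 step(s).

Equation: x = sin(x) + 1
Fixed-point form: x = sin(x) + 1
x₀ = 1.45

x_1 = g(1.450000) = 1.992713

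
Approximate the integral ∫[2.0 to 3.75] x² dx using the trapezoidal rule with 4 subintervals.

f(x) = x²
a = 2.0, b = 3.75, n = 4
h = (b - a)/n = 0.437500

Trapezoidal rule: (h/2)[f(x₀) + 2f(x₁) + 2f(x₂) + ... + f(xₙ)]

x_0 = 2.0000, f(x_0) = 4.000000, coefficient = 1
x_1 = 2.4375, f(x_1) = 5.941406, coefficient = 2
x_2 = 2.8750, f(x_2) = 8.265625, coefficient = 2
x_3 = 3.3125, f(x_3) = 10.972656, coefficient = 2
x_4 = 3.7500, f(x_4) = 14.062500, coefficient = 1

I ≈ (0.437500/2) × 68.421875 = 14.967285
Exact value: 14.911458
Error: 0.055827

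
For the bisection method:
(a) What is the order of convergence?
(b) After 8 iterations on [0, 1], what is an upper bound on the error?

(a) Bisection has linear (order 1) convergence; the error is halved each step.

(b) Error bound = (b-a)/2^n = (1 - 0)/2^{8}
    = 1/2^{8}

(a) 1 (linear); (b) error ≤ 3.91e-03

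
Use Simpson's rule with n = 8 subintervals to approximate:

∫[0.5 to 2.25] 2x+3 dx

f(x) = 2x+3
a = 0.5, b = 2.25, n = 8
h = (b - a)/n = 0.218750

Simpson's rule: (h/3)[f(x₀) + 4f(x₁) + 2f(x₂) + ... + f(xₙ)]

x_0 = 0.5000, f(x_0) = 4.000000, coefficient = 1
x_1 = 0.7188, f(x_1) = 4.437500, coefficient = 4
x_2 = 0.9375, f(x_2) = 4.875000, coefficient = 2
x_3 = 1.1562, f(x_3) = 5.312500, coefficient = 4
x_4 = 1.3750, f(x_4) = 5.750000, coefficient = 2
x_5 = 1.5938, f(x_5) = 6.187500, coefficient = 4
x_6 = 1.8125, f(x_6) = 6.625000, coefficient = 2
x_7 = 2.0312, f(x_7) = 7.062500, coefficient = 4
x_8 = 2.2500, f(x_8) = 7.500000, coefficient = 1

I ≈ (0.218750/3) × 138.000000 = 10.062500
Exact value: 10.062500
Error: 0.000000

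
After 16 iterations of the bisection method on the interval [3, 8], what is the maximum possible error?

Bisection error bound: |error| ≤ (b-a)/2^n
|error| ≤ (8 - 3)/2^16 = 5/2^16
|error| ≤ 0.0000762939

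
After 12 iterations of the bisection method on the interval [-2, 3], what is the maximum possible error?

Bisection error bound: |error| ≤ (b-a)/2^n
|error| ≤ (3 - (-2))/2^12 = 5/2^12
|error| ≤ 0.0012207031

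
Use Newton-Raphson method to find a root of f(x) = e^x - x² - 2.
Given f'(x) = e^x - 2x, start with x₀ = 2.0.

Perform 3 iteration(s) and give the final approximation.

f(x) = e^x - x² - 2
f'(x) = e^x - 2x
x₀ = 2.0

Newton-Raphson formula: x_{n+1} = x_n - f(x_n)/f'(x_n)

Iteration 1:
  f(2.000000) = 1.389056
  f'(2.000000) = 3.389056
  x_1 = 2.000000 - 1.389056/3.389056 = 1.590135
Iteration 2:
  f(1.590135) = 0.375881
  f'(1.590135) = 1.724140
  x_2 = 1.590135 - 0.375881/1.724140 = 1.372124
Iteration 3:
  f(1.372124) = 0.060994
  f'(1.372124) = 1.199470
  x_3 = 1.372124 - 0.060994/1.199470 = 1.321273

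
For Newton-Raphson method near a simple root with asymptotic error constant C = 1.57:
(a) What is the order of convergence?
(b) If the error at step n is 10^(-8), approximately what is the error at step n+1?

(a) Newton-Raphson has quadratic (order 2) convergence near simple roots.
    This means |e_{n+1}| ≈ C|e_n|².

(b) With |e_n| = 10^(-8) and C = 1.57:
    |e_{n+1}| ≈ 1.57 × (10^(-8))² = 1.57 × 10^(-16)

(a) 2 (quadratic); (b) |e_{n+1}| ≈ 1.570e-16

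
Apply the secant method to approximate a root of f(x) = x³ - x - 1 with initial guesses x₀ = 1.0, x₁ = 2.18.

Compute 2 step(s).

f(x) = x³ - x - 1
x₀ = 1.0, x₁ = 2.18

Secant formula: x_{n+1} = x_n - f(x_n)(x_n - x_{n-1})/(f(x_n) - f(x_{n-1}))

Iteration 1:
  f(1.000000) = -1.000000
  f(2.180000) = 7.180232
  x_2 = 2.180000 - 7.180232×(2.180000 - 1.000000)/(7.180232 - (-1.000000))
       = 1.144250
Iteration 2:
  f(2.180000) = 7.180232
  f(1.144250) = -0.646074
  x_3 = 1.144250 - (-0.646074)×(1.144250 - 2.180000)/(-0.646074 - 7.180232)
       = 1.229753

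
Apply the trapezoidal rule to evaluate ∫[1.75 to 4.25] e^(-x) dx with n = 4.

f(x) = e^(-x)
a = 1.75, b = 4.25, n = 4
h = (b - a)/n = 0.625000

Trapezoidal rule: (h/2)[f(x₀) + 2f(x₁) + 2f(x₂) + ... + f(xₙ)]

x_0 = 1.7500, f(x_0) = 0.173774, coefficient = 1
x_1 = 2.3750, f(x_1) = 0.093014, coefficient = 2
x_2 = 3.0000, f(x_2) = 0.049787, coefficient = 2
x_3 = 3.6250, f(x_3) = 0.026649, coefficient = 2
x_4 = 4.2500, f(x_4) = 0.014264, coefficient = 1

I ≈ (0.625000/2) × 0.526939 = 0.164669
Exact value: 0.159510
Error: 0.005159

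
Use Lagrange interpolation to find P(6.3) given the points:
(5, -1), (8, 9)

Lagrange interpolation formula:
P(x) = Σ yᵢ × Lᵢ(x)
where Lᵢ(x) = Π_{j≠i} (x - xⱼ)/(xᵢ - xⱼ)

L_0(6.3) = (6.3 - 8)/(5 - 8) = 0.566667
L_1(6.3) = (6.3 - 5)/(8 - 5) = 0.433333

P(6.3) = (-1)×L_0(6.3) + 9×L_1(6.3)
P(6.3) = 3.333333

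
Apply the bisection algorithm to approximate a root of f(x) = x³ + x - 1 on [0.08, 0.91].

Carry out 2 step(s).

f(x) = x³ + x - 1
Initial interval: [0.08, 0.91]

Iteration 1:
  c_1 = (0.080000 + 0.910000)/2 = 0.495000
  f(c_1) = f(0.495000) = -0.383713
  f(a) × f(c) ≥ 0, new interval: [0.495000, 0.910000]
Iteration 2:
  c_2 = (0.495000 + 0.910000)/2 = 0.702500
  f(c_2) = f(0.702500) = 0.049188
  f(a) × f(c) < 0, new interval: [0.495000, 0.702500]

After 2 iteration(s), the approximation is c_2 = 0.702500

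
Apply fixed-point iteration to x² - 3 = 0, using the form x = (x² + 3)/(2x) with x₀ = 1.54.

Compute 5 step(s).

Equation: x² - 3 = 0
Fixed-point form: x = (x² + 3)/(2x)
x₀ = 1.54

x_1 = g(1.540000) = 1.744026
x_2 = g(1.744026) = 1.732092
x_3 = g(1.732092) = 1.732051
x_4 = g(1.732051) = 1.732051
x_5 = g(1.732051) = 1.732051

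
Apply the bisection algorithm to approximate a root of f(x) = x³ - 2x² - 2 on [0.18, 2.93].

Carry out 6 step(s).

f(x) = x³ - 2x² - 2
Initial interval: [0.18, 2.93]

Iteration 1:
  c_1 = (0.180000 + 2.930000)/2 = 1.555000
  f(c_1) = f(1.555000) = -3.076021
  f(a) × f(c) ≥ 0, new interval: [1.555000, 2.930000]
Iteration 2:
  c_2 = (1.555000 + 2.930000)/2 = 2.242500
  f(c_2) = f(2.242500) = -0.780514
  f(a) × f(c) ≥ 0, new interval: [2.242500, 2.930000]
Iteration 3:
  c_3 = (2.242500 + 2.930000)/2 = 2.586250
  f(c_3) = f(2.586250) = 1.921244
  f(a) × f(c) < 0, new interval: [2.242500, 2.586250]
Iteration 4:
  c_4 = (2.242500 + 2.586250)/2 = 2.414375
  f(c_4) = f(2.414375) = 0.415478
  f(a) × f(c) < 0, new interval: [2.242500, 2.414375]
Iteration 5:
  c_5 = (2.242500 + 2.414375)/2 = 2.328438
  f(c_5) = f(2.328438) = -0.219336
  f(a) × f(c) ≥ 0, new interval: [2.328438, 2.414375]
Iteration 6:
  c_6 = (2.328438 + 2.414375)/2 = 2.371406
  f(c_6) = f(2.371406) = 0.088628
  f(a) × f(c) < 0, new interval: [2.328438, 2.371406]

After 6 iteration(s), the approximation is c_6 = 2.371406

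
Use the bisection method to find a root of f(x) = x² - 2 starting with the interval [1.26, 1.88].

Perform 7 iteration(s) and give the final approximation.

f(x) = x² - 2
Initial interval: [1.26, 1.88]

Iteration 1:
  c_1 = (1.260000 + 1.880000)/2 = 1.570000
  f(c_1) = f(1.570000) = 0.464900
  f(a) × f(c) < 0, new interval: [1.260000, 1.570000]
Iteration 2:
  c_2 = (1.260000 + 1.570000)/2 = 1.415000
  f(c_2) = f(1.415000) = 0.002225
  f(a) × f(c) < 0, new interval: [1.260000, 1.415000]
Iteration 3:
  c_3 = (1.260000 + 1.415000)/2 = 1.337500
  f(c_3) = f(1.337500) = -0.211094
  f(a) × f(c) ≥ 0, new interval: [1.337500, 1.415000]
Iteration 4:
  c_4 = (1.337500 + 1.415000)/2 = 1.376250
  f(c_4) = f(1.376250) = -0.105936
  f(a) × f(c) ≥ 0, new interval: [1.376250, 1.415000]
Iteration 5:
  c_5 = (1.376250 + 1.415000)/2 = 1.395625
  f(c_5) = f(1.395625) = -0.052231
  f(a) × f(c) ≥ 0, new interval: [1.395625, 1.415000]
Iteration 6:
  c_6 = (1.395625 + 1.415000)/2 = 1.405312
  f(c_6) = f(1.405312) = -0.025097
  f(a) × f(c) ≥ 0, new interval: [1.405312, 1.415000]
Iteration 7:
  c_7 = (1.405312 + 1.415000)/2 = 1.410156
  f(c_7) = f(1.410156) = -0.011459
  f(a) × f(c) ≥ 0, new interval: [1.410156, 1.415000]

After 7 iteration(s), the approximation is c_7 = 1.410156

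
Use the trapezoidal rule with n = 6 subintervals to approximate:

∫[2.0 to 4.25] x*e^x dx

f(x) = x*e^x
a = 2.0, b = 4.25, n = 6
h = (b - a)/n = 0.375000

Trapezoidal rule: (h/2)[f(x₀) + 2f(x₁) + 2f(x₂) + ... + f(xₙ)]

x_0 = 2.0000, f(x_0) = 14.778112, coefficient = 1
x_1 = 2.3750, f(x_1) = 25.533656, coefficient = 2
x_2 = 2.7500, f(x_2) = 43.017238, coefficient = 2
x_3 = 3.1250, f(x_3) = 71.124672, coefficient = 2
x_4 = 3.5000, f(x_4) = 115.904082, coefficient = 2
x_5 = 3.8750, f(x_5) = 186.707956, coefficient = 2
x_6 = 4.2500, f(x_6) = 297.948002, coefficient = 1

I ≈ (0.375000/2) × 1197.301322 = 224.493998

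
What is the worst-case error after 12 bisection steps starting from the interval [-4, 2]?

Bisection error bound: |error| ≤ (b-a)/2^n
|error| ≤ (2 - (-4))/2^12 = 6/2^12
|error| ≤ 0.0014648438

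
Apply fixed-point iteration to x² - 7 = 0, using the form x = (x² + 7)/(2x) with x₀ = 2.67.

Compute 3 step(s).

Equation: x² - 7 = 0
Fixed-point form: x = (x² + 7)/(2x)
x₀ = 2.67

x_1 = g(2.670000) = 2.645861
x_2 = g(2.645861) = 2.645751
x_3 = g(2.645751) = 2.645751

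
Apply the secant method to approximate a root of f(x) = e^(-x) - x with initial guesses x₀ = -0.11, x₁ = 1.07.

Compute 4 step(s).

f(x) = e^(-x) - x
x₀ = -0.11, x₁ = 1.07

Secant formula: x_{n+1} = x_n - f(x_n)(x_n - x_{n-1})/(f(x_n) - f(x_{n-1}))

Iteration 1:
  f(-0.110000) = 1.226278
  f(1.070000) = -0.726991
  x_2 = 1.070000 - (-0.726991)×(1.070000 - (-0.110000))/(-0.726991 - 1.226278)
       = 0.630813
Iteration 2:
  f(1.070000) = -0.726991
  f(0.630813) = -0.098655
  x_3 = 0.630813 - (-0.098655)×(0.630813 - 1.070000)/(-0.098655 - (-0.726991))
       = 0.561857
Iteration 3:
  f(0.630813) = -0.098655
  f(0.561857) = 0.008292
  x_4 = 0.561857 - 0.008292×(0.561857 - 0.630813)/(0.008292 - (-0.098655))
       = 0.567204
Iteration 4:
  f(0.561857) = 0.008292
  f(0.567204) = -0.000095
  x_5 = 0.567204 - (-0.000095)×(0.567204 - 0.561857)/(-0.000095 - 0.008292)
       = 0.567143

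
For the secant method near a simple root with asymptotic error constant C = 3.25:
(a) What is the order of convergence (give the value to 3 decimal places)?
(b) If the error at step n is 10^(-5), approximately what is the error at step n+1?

(a) Secant method has superlinear convergence with order φ = (1+√5)/2 ≈ 1.618.
    This means |e_{n+1}| ≈ C|e_n|^1.618.

(b) With |e_n| = 10^(-5) and C = 3.25:
    |e_{n+1}| ≈ 3.25 × (10^(-5))^1.618 = 3.25 × 10^(-8.09)

(a) ≈ 1.618 (golden ratio); (b) |e_{n+1}| ≈ 2.641e-08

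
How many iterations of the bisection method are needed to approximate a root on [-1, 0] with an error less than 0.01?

We need (b-a)/2^n ≤ 0.01
(0 - (-1))/2^n ≤ 0.01
1/2^n ≤ 0.01
2^n ≥ 100
n ≥ log₂(100) = 6.64
n ≥ 7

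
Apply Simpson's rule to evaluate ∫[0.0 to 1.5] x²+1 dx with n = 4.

f(x) = x²+1
a = 0.0, b = 1.5, n = 4
h = (b - a)/n = 0.375000

Simpson's rule: (h/3)[f(x₀) + 4f(x₁) + 2f(x₂) + ... + f(xₙ)]

x_0 = 0.0000, f(x_0) = 1.000000, coefficient = 1
x_1 = 0.3750, f(x_1) = 1.140625, coefficient = 4
x_2 = 0.7500, f(x_2) = 1.562500, coefficient = 2
x_3 = 1.1250, f(x_3) = 2.265625, coefficient = 4
x_4 = 1.5000, f(x_4) = 3.250000, coefficient = 1

I ≈ (0.375000/3) × 21.000000 = 2.625000
Exact value: 2.625000
Error: 0.000000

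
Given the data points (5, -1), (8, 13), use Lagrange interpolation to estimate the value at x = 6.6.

Lagrange interpolation formula:
P(x) = Σ yᵢ × Lᵢ(x)
where Lᵢ(x) = Π_{j≠i} (x - xⱼ)/(xᵢ - xⱼ)

L_0(6.6) = (6.6 - 8)/(5 - 8) = 0.466667
L_1(6.6) = (6.6 - 5)/(8 - 5) = 0.533333

P(6.6) = (-1)×L_0(6.6) + 13×L_1(6.6)
P(6.6) = 6.466667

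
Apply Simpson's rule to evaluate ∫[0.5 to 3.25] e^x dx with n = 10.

f(x) = e^x
a = 0.5, b = 3.25, n = 10
h = (b - a)/n = 0.275000

Simpson's rule: (h/3)[f(x₀) + 4f(x₁) + 2f(x₂) + ... + f(xₙ)]

x_0 = 0.5000, f(x_0) = 1.648721, coefficient = 1
x_1 = 0.7750, f(x_1) = 2.170592, coefficient = 4
x_2 = 1.0500, f(x_2) = 2.857651, coefficient = 2
x_3 = 1.3250, f(x_3) = 3.762185, coefficient = 4
x_4 = 1.6000, f(x_4) = 4.953032, coefficient = 2
x_5 = 1.8750, f(x_5) = 6.520819, coefficient = 4
x_6 = 2.1500, f(x_6) = 8.584858, coefficient = 2
x_7 = 2.4250, f(x_7) = 11.302229, coefficient = 4
x_8 = 2.7000, f(x_8) = 14.879732, coefficient = 2
x_9 = 2.9750, f(x_9) = 19.589623, coefficient = 4
x_10 = 3.2500, f(x_10) = 25.790340, coefficient = 1

I ≈ (0.275000/3) × 263.371406 = 24.142379
Exact value: 24.141619
Error: 0.000760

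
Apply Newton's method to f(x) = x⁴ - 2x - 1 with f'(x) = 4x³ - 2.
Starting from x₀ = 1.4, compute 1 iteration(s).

f(x) = x⁴ - 2x - 1
f'(x) = 4x³ - 2
x₀ = 1.4

Newton-Raphson formula: x_{n+1} = x_n - f(x_n)/f'(x_n)

Iteration 1:
  f(1.400000) = 0.041600
  f'(1.400000) = 8.976000
  x_1 = 1.400000 - 0.041600/8.976000 = 1.395365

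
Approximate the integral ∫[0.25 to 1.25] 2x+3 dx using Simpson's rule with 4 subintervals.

f(x) = 2x+3
a = 0.25, b = 1.25, n = 4
h = (b - a)/n = 0.250000

Simpson's rule: (h/3)[f(x₀) + 4f(x₁) + 2f(x₂) + ... + f(xₙ)]

x_0 = 0.2500, f(x_0) = 3.500000, coefficient = 1
x_1 = 0.5000, f(x_1) = 4.000000, coefficient = 4
x_2 = 0.7500, f(x_2) = 4.500000, coefficient = 2
x_3 = 1.0000, f(x_3) = 5.000000, coefficient = 4
x_4 = 1.2500, f(x_4) = 5.500000, coefficient = 1

I ≈ (0.250000/3) × 54.000000 = 4.500000
Exact value: 4.500000
Error: 0.000000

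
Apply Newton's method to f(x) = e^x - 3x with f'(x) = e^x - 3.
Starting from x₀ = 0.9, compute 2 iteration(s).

f(x) = e^x - 3x
f'(x) = e^x - 3
x₀ = 0.9

Newton-Raphson formula: x_{n+1} = x_n - f(x_n)/f'(x_n)

Iteration 1:
  f(0.900000) = -0.240397
  f'(0.900000) = -0.540397
  x_1 = 0.900000 - (-0.240397)/(-0.540397) = 0.455148
Iteration 2:
  f(0.455148) = 0.210963
  f'(0.455148) = -1.423594
  x_2 = 0.455148 - 0.210963/(-1.423594) = 0.603338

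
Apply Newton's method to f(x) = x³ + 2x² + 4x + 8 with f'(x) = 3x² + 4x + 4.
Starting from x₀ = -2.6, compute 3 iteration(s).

f(x) = x³ + 2x² + 4x + 8
f'(x) = 3x² + 4x + 4
x₀ = -2.6

Newton-Raphson formula: x_{n+1} = x_n - f(x_n)/f'(x_n)

Iteration 1:
  f(-2.600000) = -6.456000
  f'(-2.600000) = 13.880000
  x_1 = -2.600000 - (-6.456000)/13.880000 = -2.134870
Iteration 2:
  f(-2.134870) = -1.154176
  f'(-2.134870) = 9.133533
  x_2 = -2.134870 - (-1.154176)/9.133533 = -2.008503
Iteration 3:
  f(-2.008503) = -0.068317
  f'(-2.008503) = 8.068245
  x_3 = -2.008503 - (-0.068317)/8.068245 = -2.000036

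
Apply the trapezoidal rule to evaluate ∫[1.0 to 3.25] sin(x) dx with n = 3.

f(x) = sin(x)
a = 1.0, b = 3.25, n = 3
h = (b - a)/n = 0.750000

Trapezoidal rule: (h/2)[f(x₀) + 2f(x₁) + 2f(x₂) + ... + f(xₙ)]

x_0 = 1.0000, f(x_0) = 0.841471, coefficient = 1
x_1 = 1.7500, f(x_1) = 0.983986, coefficient = 2
x_2 = 2.5000, f(x_2) = 0.598472, coefficient = 2
x_3 = 3.2500, f(x_3) = -0.108195, coefficient = 1

I ≈ (0.750000/2) × 3.898192 = 1.461822
Exact value: 1.534432
Error: 0.072610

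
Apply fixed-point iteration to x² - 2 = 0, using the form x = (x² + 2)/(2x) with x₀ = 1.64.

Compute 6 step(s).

Equation: x² - 2 = 0
Fixed-point form: x = (x² + 2)/(2x)
x₀ = 1.64

x_1 = g(1.640000) = 1.429756
x_2 = g(1.429756) = 1.414298
x_3 = g(1.414298) = 1.414214
x_4 = g(1.414214) = 1.414214
x_5 = g(1.414214) = 1.414214
x_6 = g(1.414214) = 1.414214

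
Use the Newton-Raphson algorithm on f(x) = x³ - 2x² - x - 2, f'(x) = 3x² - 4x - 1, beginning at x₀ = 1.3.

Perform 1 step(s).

f(x) = x³ - 2x² - x - 2
f'(x) = 3x² - 4x - 1
x₀ = 1.3

Newton-Raphson formula: x_{n+1} = x_n - f(x_n)/f'(x_n)

Iteration 1:
  f(1.300000) = -4.483000
  f'(1.300000) = -1.130000
  x_1 = 1.300000 - (-4.483000)/(-1.130000) = -2.667257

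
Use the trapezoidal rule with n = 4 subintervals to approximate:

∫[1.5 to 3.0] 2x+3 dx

f(x) = 2x+3
a = 1.5, b = 3.0, n = 4
h = (b - a)/n = 0.375000

Trapezoidal rule: (h/2)[f(x₀) + 2f(x₁) + 2f(x₂) + ... + f(xₙ)]

x_0 = 1.5000, f(x_0) = 6.000000, coefficient = 1
x_1 = 1.8750, f(x_1) = 6.750000, coefficient = 2
x_2 = 2.2500, f(x_2) = 7.500000, coefficient = 2
x_3 = 2.6250, f(x_3) = 8.250000, coefficient = 2
x_4 = 3.0000, f(x_4) = 9.000000, coefficient = 1

I ≈ (0.375000/2) × 60.000000 = 11.250000
Exact value: 11.250000
Error: 0.000000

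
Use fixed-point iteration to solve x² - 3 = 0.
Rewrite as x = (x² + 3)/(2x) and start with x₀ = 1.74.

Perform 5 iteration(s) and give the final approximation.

Equation: x² - 3 = 0
Fixed-point form: x = (x² + 3)/(2x)
x₀ = 1.74

x_1 = g(1.740000) = 1.732069
x_2 = g(1.732069) = 1.732051
x_3 = g(1.732051) = 1.732051
x_4 = g(1.732051) = 1.732051
x_5 = g(1.732051) = 1.732051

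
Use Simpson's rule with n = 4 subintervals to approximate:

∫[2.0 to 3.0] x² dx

f(x) = x²
a = 2.0, b = 3.0, n = 4
h = (b - a)/n = 0.250000

Simpson's rule: (h/3)[f(x₀) + 4f(x₁) + 2f(x₂) + ... + f(xₙ)]

x_0 = 2.0000, f(x_0) = 4.000000, coefficient = 1
x_1 = 2.2500, f(x_1) = 5.062500, coefficient = 4
x_2 = 2.5000, f(x_2) = 6.250000, coefficient = 2
x_3 = 2.7500, f(x_3) = 7.562500, coefficient = 4
x_4 = 3.0000, f(x_4) = 9.000000, coefficient = 1

I ≈ (0.250000/3) × 76.000000 = 6.333333
Exact value: 6.333333
Error: 0.000000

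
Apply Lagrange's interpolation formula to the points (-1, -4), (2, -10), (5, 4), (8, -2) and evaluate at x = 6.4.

Lagrange interpolation formula:
P(x) = Σ yᵢ × Lᵢ(x)
where Lᵢ(x) = Π_{j≠i} (x - xⱼ)/(xᵢ - xⱼ)

L_0(6.4) = (6.4 - 2)/(-1 - 2) × (6.4 - 5)/(-1 - 5) × (6.4 - 8)/(-1 - 8) = 0.060840
L_1(6.4) = (6.4 - (-1))/(2 - (-1)) × (6.4 - 5)/(2 - 5) × (6.4 - 8)/(2 - 8) = -0.306963
L_2(6.4) = (6.4 - (-1))/(5 - (-1)) × (6.4 - 2)/(5 - 2) × (6.4 - 8)/(5 - 8) = 0.964741
L_3(6.4) = (6.4 - (-1))/(8 - (-1)) × (6.4 - 2)/(8 - 2) × (6.4 - 5)/(8 - 5) = 0.281383

P(6.4) = (-4)×L_0(6.4) + (-10)×L_1(6.4) + 4×L_2(6.4) + (-2)×L_3(6.4)
P(6.4) = 6.122469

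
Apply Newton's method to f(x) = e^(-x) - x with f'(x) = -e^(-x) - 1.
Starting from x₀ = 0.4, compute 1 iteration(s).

f(x) = e^(-x) - x
f'(x) = -e^(-x) - 1
x₀ = 0.4

Newton-Raphson formula: x_{n+1} = x_n - f(x_n)/f'(x_n)

Iteration 1:
  f(0.400000) = 0.270320
  f'(0.400000) = -1.670320
  x_1 = 0.400000 - 0.270320/(-1.670320) = 0.561837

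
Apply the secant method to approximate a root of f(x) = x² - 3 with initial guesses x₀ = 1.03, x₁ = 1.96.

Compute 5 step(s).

f(x) = x² - 3
x₀ = 1.03, x₁ = 1.96

Secant formula: x_{n+1} = x_n - f(x_n)(x_n - x_{n-1})/(f(x_n) - f(x_{n-1}))

Iteration 1:
  f(1.030000) = -1.939100
  f(1.960000) = 0.841600
  x_2 = 1.960000 - 0.841600×(1.960000 - 1.030000)/(0.841600 - (-1.939100))
       = 1.678528
Iteration 2:
  f(1.960000) = 0.841600
  f(1.678528) = -0.182542
  x_3 = 1.678528 - (-0.182542)×(1.678528 - 1.960000)/(-0.182542 - 0.841600)
       = 1.728698
Iteration 3:
  f(1.678528) = -0.182542
  f(1.728698) = -0.011604
  x_4 = 1.728698 - (-0.011604)×(1.728698 - 1.678528)/(-0.011604 - (-0.182542))
       = 1.732103
Iteration 4:
  f(1.728698) = -0.011604
  f(1.732103) = 0.000182
  x_5 = 1.732103 - 0.000182×(1.732103 - 1.728698)/(0.000182 - (-0.011604))
       = 1.732051
Iteration 5:
  f(1.732103) = 0.000182
  f(1.732051) = 0.000000
  x_6 = 1.732051 - 0.000000×(1.732051 - 1.732103)/(0.000000 - 0.000182)
       = 1.732051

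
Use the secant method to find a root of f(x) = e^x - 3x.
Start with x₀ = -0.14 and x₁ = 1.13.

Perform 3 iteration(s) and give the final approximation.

f(x) = e^x - 3x
x₀ = -0.14, x₁ = 1.13

Secant formula: x_{n+1} = x_n - f(x_n)(x_n - x_{n-1})/(f(x_n) - f(x_{n-1}))

Iteration 1:
  f(-0.140000) = 1.289358
  f(1.130000) = -0.294343
  x_2 = 1.130000 - (-0.294343)×(1.130000 - (-0.140000))/(-0.294343 - 1.289358)
       = 0.893960
Iteration 2:
  f(1.130000) = -0.294343
  f(0.893960) = -0.237088
  x_3 = 0.893960 - (-0.237088)×(0.893960 - 1.130000)/(-0.237088 - (-0.294343))
       = -0.083458
Iteration 3:
  f(0.893960) = -0.237088
  f(-0.083458) = 1.170304
  x_4 = -0.083458 - 1.170304×(-0.083458 - 0.893960)/(1.170304 - (-0.237088))
       = 0.729305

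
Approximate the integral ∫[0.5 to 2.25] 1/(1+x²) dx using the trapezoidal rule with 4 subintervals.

f(x) = 1/(1+x²)
a = 0.5, b = 2.25, n = 4
h = (b - a)/n = 0.437500

Trapezoidal rule: (h/2)[f(x₀) + 2f(x₁) + 2f(x₂) + ... + f(xₙ)]

x_0 = 0.5000, f(x_0) = 0.800000, coefficient = 1
x_1 = 0.9375, f(x_1) = 0.532225, coefficient = 2
x_2 = 1.3750, f(x_2) = 0.345946, coefficient = 2
x_3 = 1.8125, f(x_3) = 0.233364, coefficient = 2
x_4 = 2.2500, f(x_4) = 0.164948, coefficient = 1

I ≈ (0.437500/2) × 3.188017 = 0.697379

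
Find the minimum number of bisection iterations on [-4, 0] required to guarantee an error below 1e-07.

We need (b-a)/2^n ≤ 1e-07
(0 - (-4))/2^n ≤ 1e-07
4/2^n ≤ 1e-07
2^n ≥ 40000000
n ≥ log₂(40000000) = 25.25
n ≥ 26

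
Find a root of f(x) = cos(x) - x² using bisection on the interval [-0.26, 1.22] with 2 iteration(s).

f(x) = cos(x) - x²
Initial interval: [-0.26, 1.22]

Iteration 1:
  c_1 = (-0.260000 + 1.220000)/2 = 0.480000
  f(c_1) = f(0.480000) = 0.656595
  f(a) × f(c) ≥ 0, new interval: [0.480000, 1.220000]
Iteration 2:
  c_2 = (0.480000 + 1.220000)/2 = 0.850000
  f(c_2) = f(0.850000) = -0.062517
  f(a) × f(c) < 0, new interval: [0.480000, 0.850000]

After 2 iteration(s), the approximation is c_2 = 0.850000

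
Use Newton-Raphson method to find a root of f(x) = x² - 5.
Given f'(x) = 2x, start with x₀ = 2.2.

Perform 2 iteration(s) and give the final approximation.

f(x) = x² - 5
f'(x) = 2x
x₀ = 2.2

Newton-Raphson formula: x_{n+1} = x_n - f(x_n)/f'(x_n)

Iteration 1:
  f(2.200000) = -0.160000
  f'(2.200000) = 4.400000
  x_1 = 2.200000 - (-0.160000)/4.400000 = 2.236364
Iteration 2:
  f(2.236364) = 0.001322
  f'(2.236364) = 4.472727
  x_2 = 2.236364 - 0.001322/4.472727 = 2.236068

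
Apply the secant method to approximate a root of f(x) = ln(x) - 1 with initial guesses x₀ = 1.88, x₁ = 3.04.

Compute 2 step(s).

f(x) = ln(x) - 1
x₀ = 1.88, x₁ = 3.04

Secant formula: x_{n+1} = x_n - f(x_n)(x_n - x_{n-1})/(f(x_n) - f(x_{n-1}))

Iteration 1:
  f(1.880000) = -0.368728
  f(3.040000) = 0.111858
  x_2 = 3.040000 - 0.111858×(3.040000 - 1.880000)/(0.111858 - (-0.368728))
       = 2.770007
Iteration 2:
  f(3.040000) = 0.111858
  f(2.770007) = 0.018850
  x_3 = 2.770007 - 0.018850×(2.770007 - 3.040000)/(0.018850 - 0.111858)
       = 2.715288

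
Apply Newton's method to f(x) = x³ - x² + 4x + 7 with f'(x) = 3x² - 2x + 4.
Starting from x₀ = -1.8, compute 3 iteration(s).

f(x) = x³ - x² + 4x + 7
f'(x) = 3x² - 2x + 4
x₀ = -1.8

Newton-Raphson formula: x_{n+1} = x_n - f(x_n)/f'(x_n)

Iteration 1:
  f(-1.800000) = -9.272000
  f'(-1.800000) = 17.320000
  x_1 = -1.800000 - (-9.272000)/17.320000 = -1.264665
Iteration 2:
  f(-1.264665) = -1.680716
  f'(-1.264665) = 11.327464
  x_2 = -1.264665 - (-1.680716)/11.327464 = -1.116290
Iteration 3:
  f(-1.116290) = -0.102274
  f'(-1.116290) = 9.970889
  x_3 = -1.116290 - (-0.102274)/9.970889 = -1.106033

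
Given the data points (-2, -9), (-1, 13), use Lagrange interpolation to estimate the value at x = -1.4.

Lagrange interpolation formula:
P(x) = Σ yᵢ × Lᵢ(x)
where Lᵢ(x) = Π_{j≠i} (x - xⱼ)/(xᵢ - xⱼ)

L_0(-1.4) = (-1.4 - (-1))/(-2 - (-1)) = 0.400000
L_1(-1.4) = (-1.4 - (-2))/(-1 - (-2)) = 0.600000

P(-1.4) = (-9)×L_0(-1.4) + 13×L_1(-1.4)
P(-1.4) = 4.200000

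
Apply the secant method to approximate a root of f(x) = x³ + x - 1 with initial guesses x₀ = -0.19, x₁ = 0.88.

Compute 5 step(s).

f(x) = x³ + x - 1
x₀ = -0.19, x₁ = 0.88

Secant formula: x_{n+1} = x_n - f(x_n)(x_n - x_{n-1})/(f(x_n) - f(x_{n-1}))

Iteration 1:
  f(-0.190000) = -1.196859
  f(0.880000) = 0.561472
  x_2 = 0.880000 - 0.561472×(0.880000 - (-0.190000))/(0.561472 - (-1.196859))
       = 0.538327
Iteration 2:
  f(0.880000) = 0.561472
  f(0.538327) = -0.305669
  x_3 = 0.538327 - (-0.305669)×(0.538327 - 0.880000)/(-0.305669 - 0.561472)
       = 0.658767
Iteration 3:
  f(0.538327) = -0.305669
  f(0.658767) = -0.055345
  x_4 = 0.658767 - (-0.055345)×(0.658767 - 0.538327)/(-0.055345 - (-0.305669))
       = 0.685396
Iteration 4:
  f(0.658767) = -0.055345
  f(0.685396) = 0.007372
  x_5 = 0.685396 - 0.007372×(0.685396 - 0.658767)/(0.007372 - (-0.055345))
       = 0.682266
Iteration 5:
  f(0.685396) = 0.007372
  f(0.682266) = -0.000149
  x_6 = 0.682266 - (-0.000149)×(0.682266 - 0.685396)/(-0.000149 - 0.007372)
       = 0.682328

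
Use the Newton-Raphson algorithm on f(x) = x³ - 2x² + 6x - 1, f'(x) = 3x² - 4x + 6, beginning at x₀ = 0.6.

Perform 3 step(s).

f(x) = x³ - 2x² + 6x - 1
f'(x) = 3x² - 4x + 6
x₀ = 0.6

Newton-Raphson formula: x_{n+1} = x_n - f(x_n)/f'(x_n)

Iteration 1:
  f(0.600000) = 2.096000
  f'(0.600000) = 4.680000
  x_1 = 0.600000 - 2.096000/4.680000 = 0.152137
Iteration 2:
  f(0.152137) = -0.129949
  f'(0.152137) = 5.460890
  x_2 = 0.152137 - (-0.129949)/5.460890 = 0.175933
Iteration 3:
  f(0.175933) = -0.000861
  f'(0.175933) = 5.389125
  x_3 = 0.175933 - (-0.000861)/5.389125 = 0.176093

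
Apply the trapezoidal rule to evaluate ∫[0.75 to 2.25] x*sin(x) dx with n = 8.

f(x) = x*sin(x)
a = 0.75, b = 2.25, n = 8
h = (b - a)/n = 0.187500

Trapezoidal rule: (h/2)[f(x₀) + 2f(x₁) + 2f(x₂) + ... + f(xₙ)]

x_0 = 0.7500, f(x_0) = 0.511229, coefficient = 1
x_1 = 0.9375, f(x_1) = 0.755701, coefficient = 2
x_2 = 1.1250, f(x_2) = 1.015051, coefficient = 2
x_3 = 1.3125, f(x_3) = 1.268960, coefficient = 2
x_4 = 1.5000, f(x_4) = 1.496242, coefficient = 2
x_5 = 1.6875, f(x_5) = 1.676021, coefficient = 2
x_6 = 1.8750, f(x_6) = 1.788911, coefficient = 2
x_7 = 2.0625, f(x_7) = 1.818155, coefficient = 2
x_8 = 2.2500, f(x_8) = 1.750665, coefficient = 1

I ≈ (0.187500/2) × 21.899977 = 2.053123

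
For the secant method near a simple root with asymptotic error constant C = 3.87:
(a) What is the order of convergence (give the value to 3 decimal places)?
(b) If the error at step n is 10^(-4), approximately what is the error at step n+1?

(a) Secant method has superlinear convergence with order φ = (1+√5)/2 ≈ 1.618.
    This means |e_{n+1}| ≈ C|e_n|^1.618.

(b) With |e_n| = 10^(-4) and C = 3.87:
    |e_{n+1}| ≈ 3.87 × (10^(-4))^1.618 = 3.87 × 10^(-6.47)

(a) ≈ 1.618 (golden ratio); (b) |e_{n+1}| ≈ 1.305e-06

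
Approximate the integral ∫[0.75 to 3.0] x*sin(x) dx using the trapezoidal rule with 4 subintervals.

f(x) = x*sin(x)
a = 0.75, b = 3.0, n = 4
h = (b - a)/n = 0.562500

Trapezoidal rule: (h/2)[f(x₀) + 2f(x₁) + 2f(x₂) + ... + f(xₙ)]

x_0 = 0.7500, f(x_0) = 0.511229, coefficient = 1
x_1 = 1.3125, f(x_1) = 1.268960, coefficient = 2
x_2 = 1.8750, f(x_2) = 1.788911, coefficient = 2
x_3 = 2.4375, f(x_3) = 1.577897, coefficient = 2
x_4 = 3.0000, f(x_4) = 0.423360, coefficient = 1

I ≈ (0.562500/2) × 10.206125 = 2.870473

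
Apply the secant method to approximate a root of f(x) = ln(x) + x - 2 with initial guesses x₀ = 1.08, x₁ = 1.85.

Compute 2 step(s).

f(x) = ln(x) + x - 2
x₀ = 1.08, x₁ = 1.85

Secant formula: x_{n+1} = x_n - f(x_n)(x_n - x_{n-1})/(f(x_n) - f(x_{n-1}))

Iteration 1:
  f(1.080000) = -0.843039
  f(1.850000) = 0.465186
  x_2 = 1.850000 - 0.465186×(1.850000 - 1.080000)/(0.465186 - (-0.843039))
       = 1.576199
Iteration 2:
  f(1.850000) = 0.465186
  f(1.576199) = 0.031216
  x_3 = 1.576199 - 0.031216×(1.576199 - 1.850000)/(0.031216 - 0.465186)
       = 1.556505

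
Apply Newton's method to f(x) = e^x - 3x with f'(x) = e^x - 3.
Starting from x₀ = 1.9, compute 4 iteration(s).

f(x) = e^x - 3x
f'(x) = e^x - 3
x₀ = 1.9

Newton-Raphson formula: x_{n+1} = x_n - f(x_n)/f'(x_n)

Iteration 1:
  f(1.900000) = 0.985894
  f'(1.900000) = 3.685894
  x_1 = 1.900000 - 0.985894/3.685894 = 1.632522
Iteration 2:
  f(1.632522) = 0.219198
  f'(1.632522) = 2.116765
  x_2 = 1.632522 - 0.219198/2.116765 = 1.528969
Iteration 3:
  f(1.528969) = 0.026511
  f'(1.528969) = 1.613419
  x_3 = 1.528969 - 0.026511/1.613419 = 1.512537
Iteration 4:
  f(1.512537) = 0.000619
  f'(1.512537) = 1.538232
  x_4 = 1.512537 - 0.000619/1.538232 = 1.512135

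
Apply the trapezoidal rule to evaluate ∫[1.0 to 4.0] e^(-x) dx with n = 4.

f(x) = e^(-x)
a = 1.0, b = 4.0, n = 4
h = (b - a)/n = 0.750000

Trapezoidal rule: (h/2)[f(x₀) + 2f(x₁) + 2f(x₂) + ... + f(xₙ)]

x_0 = 1.0000, f(x_0) = 0.367879, coefficient = 1
x_1 = 1.7500, f(x_1) = 0.173774, coefficient = 2
x_2 = 2.5000, f(x_2) = 0.082085, coefficient = 2
x_3 = 3.2500, f(x_3) = 0.038774, coefficient = 2
x_4 = 4.0000, f(x_4) = 0.018316, coefficient = 1

I ≈ (0.750000/2) × 0.975461 = 0.365798
Exact value: 0.349564
Error: 0.016234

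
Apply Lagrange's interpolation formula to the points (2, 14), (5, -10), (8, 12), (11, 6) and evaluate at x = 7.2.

Lagrange interpolation formula:
P(x) = Σ yᵢ × Lᵢ(x)
where Lᵢ(x) = Π_{j≠i} (x - xⱼ)/(xᵢ - xⱼ)

L_0(7.2) = (7.2 - 5)/(2 - 5) × (7.2 - 8)/(2 - 8) × (7.2 - 11)/(2 - 11) = -0.041284
L_1(7.2) = (7.2 - 2)/(5 - 2) × (7.2 - 8)/(5 - 8) × (7.2 - 11)/(5 - 11) = 0.292741
L_2(7.2) = (7.2 - 2)/(8 - 2) × (7.2 - 5)/(8 - 5) × (7.2 - 11)/(8 - 11) = 0.805037
L_3(7.2) = (7.2 - 2)/(11 - 2) × (7.2 - 5)/(11 - 5) × (7.2 - 8)/(11 - 8) = -0.056494

P(7.2) = 14×L_0(7.2) + (-10)×L_1(7.2) + 12×L_2(7.2) + 6×L_3(7.2)
P(7.2) = 5.816099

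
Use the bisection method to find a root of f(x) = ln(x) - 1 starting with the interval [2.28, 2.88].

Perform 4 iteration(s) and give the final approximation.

f(x) = ln(x) - 1
Initial interval: [2.28, 2.88]

Iteration 1:
  c_1 = (2.280000 + 2.880000)/2 = 2.580000
  f(c_1) = f(2.580000) = -0.052211
  f(a) × f(c) ≥ 0, new interval: [2.580000, 2.880000]
Iteration 2:
  c_2 = (2.580000 + 2.880000)/2 = 2.730000
  f(c_2) = f(2.730000) = 0.004302
  f(a) × f(c) < 0, new interval: [2.580000, 2.730000]
Iteration 3:
  c_3 = (2.580000 + 2.730000)/2 = 2.655000
  f(c_3) = f(2.655000) = -0.023555
  f(a) × f(c) ≥ 0, new interval: [2.655000, 2.730000]
Iteration 4:
  c_4 = (2.655000 + 2.730000)/2 = 2.692500
  f(c_4) = f(2.692500) = -0.009530
  f(a) × f(c) ≥ 0, new interval: [2.692500, 2.730000]

After 4 iteration(s), the approximation is c_4 = 2.692500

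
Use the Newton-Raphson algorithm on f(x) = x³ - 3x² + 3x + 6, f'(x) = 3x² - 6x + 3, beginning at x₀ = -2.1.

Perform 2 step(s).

f(x) = x³ - 3x² + 3x + 6
f'(x) = 3x² - 6x + 3
x₀ = -2.1

Newton-Raphson formula: x_{n+1} = x_n - f(x_n)/f'(x_n)

Iteration 1:
  f(-2.100000) = -22.791000
  f'(-2.100000) = 28.830000
  x_1 = -2.100000 - (-22.791000)/28.830000 = -1.309469
Iteration 2:
  f(-1.309469) = -5.317897
  f'(-1.309469) = 16.000945
  x_2 = -1.309469 - (-5.317897)/16.000945 = -0.977120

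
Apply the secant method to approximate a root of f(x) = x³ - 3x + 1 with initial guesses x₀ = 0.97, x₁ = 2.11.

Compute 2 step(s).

f(x) = x³ - 3x + 1
x₀ = 0.97, x₁ = 2.11

Secant formula: x_{n+1} = x_n - f(x_n)(x_n - x_{n-1})/(f(x_n) - f(x_{n-1}))

Iteration 1:
  f(0.970000) = -0.997327
  f(2.110000) = 4.063931
  x_2 = 2.110000 - 4.063931×(2.110000 - 0.970000)/(4.063931 - (-0.997327))
       = 1.194638
Iteration 2:
  f(2.110000) = 4.063931
  f(1.194638) = -0.878974
  x_3 = 1.194638 - (-0.878974)×(1.194638 - 2.110000)/(-0.878974 - 4.063931)
       = 1.357413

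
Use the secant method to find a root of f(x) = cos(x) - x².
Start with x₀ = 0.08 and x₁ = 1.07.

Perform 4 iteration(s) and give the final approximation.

f(x) = cos(x) - x²
x₀ = 0.08, x₁ = 1.07

Secant formula: x_{n+1} = x_n - f(x_n)(x_n - x_{n-1})/(f(x_n) - f(x_{n-1}))

Iteration 1:
  f(0.080000) = 0.990402
  f(1.070000) = -0.664776
  x_2 = 1.070000 - (-0.664776)×(1.070000 - 0.080000)/(-0.664776 - 0.990402)
       = 0.672382
Iteration 2:
  f(1.070000) = -0.664776
  f(0.672382) = 0.330242
  x_3 = 0.672382 - 0.330242×(0.672382 - 1.070000)/(0.330242 - (-0.664776))
       = 0.804350
Iteration 3:
  f(0.672382) = 0.330242
  f(0.804350) = 0.046601
  x_4 = 0.804350 - 0.046601×(0.804350 - 0.672382)/(0.046601 - 0.330242)
       = 0.826032
Iteration 4:
  f(0.804350) = 0.046601
  f(0.826032) = -0.004529
  x_5 = 0.826032 - (-0.004529)×(0.826032 - 0.804350)/(-0.004529 - 0.046601)
       = 0.824111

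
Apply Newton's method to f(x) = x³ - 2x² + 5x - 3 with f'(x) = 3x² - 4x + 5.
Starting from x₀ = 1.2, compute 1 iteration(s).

f(x) = x³ - 2x² + 5x - 3
f'(x) = 3x² - 4x + 5
x₀ = 1.2

Newton-Raphson formula: x_{n+1} = x_n - f(x_n)/f'(x_n)

Iteration 1:
  f(1.200000) = 1.848000
  f'(1.200000) = 4.520000
  x_1 = 1.200000 - 1.848000/4.520000 = 0.791150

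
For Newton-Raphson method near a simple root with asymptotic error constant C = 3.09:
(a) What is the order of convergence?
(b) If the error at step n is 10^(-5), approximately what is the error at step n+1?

(a) Newton-Raphson has quadratic (order 2) convergence near simple roots.
    This means |e_{n+1}| ≈ C|e_n|².

(b) With |e_n| = 10^(-5) and C = 3.09:
    |e_{n+1}| ≈ 3.09 × (10^(-5))² = 3.09 × 10^(-10)

(a) 2 (quadratic); (b) |e_{n+1}| ≈ 3.090e-10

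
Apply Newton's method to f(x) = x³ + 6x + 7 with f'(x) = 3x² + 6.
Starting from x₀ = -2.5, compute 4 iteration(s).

f(x) = x³ + 6x + 7
f'(x) = 3x² + 6
x₀ = -2.5

Newton-Raphson formula: x_{n+1} = x_n - f(x_n)/f'(x_n)

Iteration 1:
  f(-2.500000) = -23.625000
  f'(-2.500000) = 24.750000
  x_1 = -2.500000 - (-23.625000)/24.750000 = -1.545455
Iteration 2:
  f(-1.545455) = -5.963937
  f'(-1.545455) = 13.165289
  x_2 = -1.545455 - (-5.963937)/13.165289 = -1.092450
Iteration 3:
  f(-1.092450) = -0.858480
  f'(-1.092450) = 9.580341
  x_3 = -1.092450 - (-0.858480)/9.580341 = -1.002841
Iteration 4:
  f(-1.002841) = -0.025597
  f'(-1.002841) = 9.017072
  x_4 = -1.002841 - (-0.025597)/9.017072 = -1.000003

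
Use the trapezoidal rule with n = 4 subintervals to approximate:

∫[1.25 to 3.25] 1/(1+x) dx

f(x) = 1/(1+x)
a = 1.25, b = 3.25, n = 4
h = (b - a)/n = 0.500000

Trapezoidal rule: (h/2)[f(x₀) + 2f(x₁) + 2f(x₂) + ... + f(xₙ)]

x_0 = 1.2500, f(x_0) = 0.444444, coefficient = 1
x_1 = 1.7500, f(x_1) = 0.363636, coefficient = 2
x_2 = 2.2500, f(x_2) = 0.307692, coefficient = 2
x_3 = 2.7500, f(x_3) = 0.266667, coefficient = 2
x_4 = 3.2500, f(x_4) = 0.235294, coefficient = 1

I ≈ (0.500000/2) × 2.555729 = 0.638932
Exact value: 0.635989
Error: 0.002944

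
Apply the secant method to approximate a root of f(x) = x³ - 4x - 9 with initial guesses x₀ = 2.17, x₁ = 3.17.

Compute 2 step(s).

f(x) = x³ - 4x - 9
x₀ = 2.17, x₁ = 3.17

Secant formula: x_{n+1} = x_n - f(x_n)(x_n - x_{n-1})/(f(x_n) - f(x_{n-1}))

Iteration 1:
  f(2.170000) = -7.461687
  f(3.170000) = 10.175013
  x_2 = 3.170000 - 10.175013×(3.170000 - 2.170000)/(10.175013 - (-7.461687))
       = 2.593077
Iteration 2:
  f(3.170000) = 10.175013
  f(2.593077) = -1.936328
  x_3 = 2.593077 - (-1.936328)×(2.593077 - 3.170000)/(-1.936328 - 10.175013)
       = 2.685314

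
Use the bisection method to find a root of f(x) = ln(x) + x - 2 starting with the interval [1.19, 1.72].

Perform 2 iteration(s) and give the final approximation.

f(x) = ln(x) + x - 2
Initial interval: [1.19, 1.72]

Iteration 1:
  c_1 = (1.190000 + 1.720000)/2 = 1.455000
  f(c_1) = f(1.455000) = -0.169994
  f(a) × f(c) ≥ 0, new interval: [1.455000, 1.720000]
Iteration 2:
  c_2 = (1.455000 + 1.720000)/2 = 1.587500
  f(c_2) = f(1.587500) = 0.049660
  f(a) × f(c) < 0, new interval: [1.455000, 1.587500]

After 2 iteration(s), the approximation is c_2 = 1.587500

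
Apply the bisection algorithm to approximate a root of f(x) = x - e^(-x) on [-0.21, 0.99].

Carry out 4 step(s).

f(x) = x - e^(-x)
Initial interval: [-0.21, 0.99]

Iteration 1:
  c_1 = (-0.210000 + 0.990000)/2 = 0.390000
  f(c_1) = f(0.390000) = -0.287057
  f(a) × f(c) ≥ 0, new interval: [0.390000, 0.990000]
Iteration 2:
  c_2 = (0.390000 + 0.990000)/2 = 0.690000
  f(c_2) = f(0.690000) = 0.188424
  f(a) × f(c) < 0, new interval: [0.390000, 0.690000]
Iteration 3:
  c_3 = (0.390000 + 0.690000)/2 = 0.540000
  f(c_3) = f(0.540000) = -0.042748
  f(a) × f(c) ≥ 0, new interval: [0.540000, 0.690000]
Iteration 4:
  c_4 = (0.540000 + 0.690000)/2 = 0.615000
  f(c_4) = f(0.615000) = 0.074359
  f(a) × f(c) < 0, new interval: [0.540000, 0.615000]

After 4 iteration(s), the approximation is c_4 = 0.615000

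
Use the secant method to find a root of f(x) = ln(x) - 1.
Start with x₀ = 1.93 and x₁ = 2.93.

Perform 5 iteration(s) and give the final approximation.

f(x) = ln(x) - 1
x₀ = 1.93, x₁ = 2.93

Secant formula: x_{n+1} = x_n - f(x_n)(x_n - x_{n-1})/(f(x_n) - f(x_{n-1}))

Iteration 1:
  f(1.930000) = -0.342480
  f(2.930000) = 0.075002
  x_2 = 2.930000 - 0.075002×(2.930000 - 1.930000)/(0.075002 - (-0.342480))
       = 2.750346
Iteration 2:
  f(2.930000) = 0.075002
  f(2.750346) = 0.011727
  x_3 = 2.750346 - 0.011727×(2.750346 - 2.930000)/(0.011727 - 0.075002)
       = 2.717051
Iteration 3:
  f(2.750346) = 0.011727
  f(2.717051) = -0.000453
  x_4 = 2.717051 - (-0.000453)×(2.717051 - 2.750346)/(-0.000453 - 0.011727)
       = 2.718289
Iteration 4:
  f(2.717051) = -0.000453
  f(2.718289) = 0.000003
  x_5 = 2.718289 - 0.000003×(2.718289 - 2.717051)/(0.000003 - (-0.000453))
       = 2.718282
Iteration 5:
  f(2.718289) = 0.000003
  f(2.718282) = 0.000000
  x_6 = 2.718282 - 0.000000×(2.718282 - 2.718289)/(0.000000 - 0.000003)
       = 2.718282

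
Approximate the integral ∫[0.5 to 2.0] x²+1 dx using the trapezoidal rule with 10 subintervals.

f(x) = x²+1
a = 0.5, b = 2.0, n = 10
h = (b - a)/n = 0.150000

Trapezoidal rule: (h/2)[f(x₀) + 2f(x₁) + 2f(x₂) + ... + f(xₙ)]

x_0 = 0.5000, f(x_0) = 1.250000, coefficient = 1
x_1 = 0.6500, f(x_1) = 1.422500, coefficient = 2
x_2 = 0.8000, f(x_2) = 1.640000, coefficient = 2
x_3 = 0.9500, f(x_3) = 1.902500, coefficient = 2
x_4 = 1.1000, f(x_4) = 2.210000, coefficient = 2
x_5 = 1.2500, f(x_5) = 2.562500, coefficient = 2
x_6 = 1.4000, f(x_6) = 2.960000, coefficient = 2
x_7 = 1.5500, f(x_7) = 3.402500, coefficient = 2
x_8 = 1.7000, f(x_8) = 3.890000, coefficient = 2
x_9 = 1.8500, f(x_9) = 4.422500, coefficient = 2
x_10 = 2.0000, f(x_10) = 5.000000, coefficient = 1

I ≈ (0.150000/2) × 55.075000 = 4.130625
Exact value: 4.125000
Error: 0.005625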